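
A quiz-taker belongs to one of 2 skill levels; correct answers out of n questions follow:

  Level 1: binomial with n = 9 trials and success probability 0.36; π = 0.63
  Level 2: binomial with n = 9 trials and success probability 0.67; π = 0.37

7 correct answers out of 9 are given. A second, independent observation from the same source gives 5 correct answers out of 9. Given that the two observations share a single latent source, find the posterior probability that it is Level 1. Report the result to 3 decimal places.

Apply Bayes' rule: the posterior for each component is proportional to its prior times its likelihood at x.
Since both observations come from the same component, the likelihood for component k is f_k(x₁)·f_k(x₂).
  f_1 = [C(9,7)·0.36^7·0.64^2 = 36·0.000783642·0.4096 = 0.0115553] × [0.127821] = 0.00147701
  f_2 = [C(9,7)·0.67^7·0.33^2 = 36·0.0606071·0.1089 = 0.237604] × [0.201744] = 0.0479352
Weight by the priors:
  w_1·f_1 = 0.63 × 0.00147701 = 0.000930515
  w_2·f_2 = 0.37 × 0.0479352 = 0.017736
Sum: 0.000930515 + 0.017736 = 0.0186665
P(Level 1 | x₁, x₂) = 0.000930515 / 0.0186665 ≈ 0.050

0.050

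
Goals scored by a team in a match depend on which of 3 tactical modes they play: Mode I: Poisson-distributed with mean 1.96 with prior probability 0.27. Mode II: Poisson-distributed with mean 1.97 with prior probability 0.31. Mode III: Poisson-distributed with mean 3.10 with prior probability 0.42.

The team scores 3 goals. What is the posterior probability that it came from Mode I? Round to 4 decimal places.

0.2426

Apply Bayes' rule: the posterior for each component is proportional to its prior times its likelihood at x.
Poisson probabilities:
  L_I = 0.176766
  L_II = 0.1777
  L_III = 0.223677
Multiply by the mixture weights:
  π_I·L_I = 0.27 × 0.176766 = 0.0477269
  π_II·L_II = 0.31 × 0.1777 = 0.055087
  π_III·L_III = 0.42 × 0.223677 = 0.0939443
Denominator: 0.0477269 + 0.055087 + 0.0939443 = 0.196758
Responsibility of Mode I: 0.0477269 / 0.196758 ≈ 0.2426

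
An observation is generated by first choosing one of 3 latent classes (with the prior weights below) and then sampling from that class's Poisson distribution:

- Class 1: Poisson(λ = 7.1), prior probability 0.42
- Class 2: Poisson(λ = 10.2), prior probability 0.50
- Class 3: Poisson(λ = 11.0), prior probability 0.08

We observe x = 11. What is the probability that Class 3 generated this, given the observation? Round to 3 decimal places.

The responsibility of component k is π_k f_k(x) divided by Σ_j π_j f_j(x).
Component likelihoods at x = 11:
  L_1 = 0.0477744
  L_2 = 0.115782
  L_3 = 0.119378
Weight by the priors:
  π_1·L_1 = 0.42 × 0.0477744 = 0.0200653
  π_2·L_2 = 0.50 × 0.115782 = 0.0578912
  π_3·L_3 = 0.08 × 0.119378 = 0.00955024
Marginal: 0.0200653 + 0.0578912 + 0.00955024 = 0.0875067
P(Class 3 | data) ≈ 0.109

0.109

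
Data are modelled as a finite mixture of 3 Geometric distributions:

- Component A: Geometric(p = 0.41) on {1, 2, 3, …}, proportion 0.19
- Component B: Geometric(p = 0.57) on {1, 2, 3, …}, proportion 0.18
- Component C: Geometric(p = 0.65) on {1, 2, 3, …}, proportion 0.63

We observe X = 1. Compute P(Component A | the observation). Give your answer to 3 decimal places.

Posterior ∝ prior × likelihood, so P(k | x) ∝ w_k f_k(x); normalise over all components.
Component likelihoods at x = 1:
  L_A = 0.41·(1−0.41)^0 = 0.41·1 = 0.41
  L_B = 0.57·(1−0.57)^0 = 0.57·1 = 0.57
  L_C = 0.65·(1−0.65)^0 = 0.65·1 = 0.65
Weight by the priors:
  w_A·L_A = 0.19 × 0.41 = 0.0779
  w_B·L_B = 0.18 × 0.57 = 0.1026
  w_C·L_C = 0.63 × 0.65 = 0.4095
Sum: 0.0779 + 0.1026 + 0.4095 = 0.59
Responsibility of Component A: 0.0779 / 0.59 ≈ 0.132

0.132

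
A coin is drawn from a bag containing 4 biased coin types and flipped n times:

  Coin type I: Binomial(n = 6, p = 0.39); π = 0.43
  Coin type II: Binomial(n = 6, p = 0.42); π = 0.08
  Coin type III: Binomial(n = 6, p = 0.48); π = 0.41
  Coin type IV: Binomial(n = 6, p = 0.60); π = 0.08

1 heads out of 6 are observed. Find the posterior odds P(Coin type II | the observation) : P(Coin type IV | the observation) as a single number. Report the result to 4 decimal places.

4.4868

The posterior odds equal the prior odds times the likelihood ratio: (π_i/π_j)·(f_i(x)/f_j(x)).
Evaluate each component's likelihood at the observed value:
  p_I = 0.197636
  p_II = 0.165402
  p_III = 0.109499
  p_IV = 0.036864
0.0132322 / 0.00294912 ≈ 4.4868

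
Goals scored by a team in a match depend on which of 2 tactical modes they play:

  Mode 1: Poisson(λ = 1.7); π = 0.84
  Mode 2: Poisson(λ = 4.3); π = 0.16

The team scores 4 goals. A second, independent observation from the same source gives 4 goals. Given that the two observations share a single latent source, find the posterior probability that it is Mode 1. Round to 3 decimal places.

0.362

By Bayes' theorem, P(k | x) = w_k f_k(x) / Σ_j w_j f_j(x).
Since both observations come from the same component, the likelihood for component k is f_k(x₁)·f_k(x₂).
  f_1 = [e^(−1.7)·1.7^4/4! = 0.0635746] × [0.0635746] = 0.00404173
  f_2 = [e^(−4.3)·4.3^4/4! = 0.193284] × [0.193284] = 0.0373588
Multiply by the mixture weights:
  w_1·f_1 = 0.84 × 0.00404173 = 0.00339506
  w_2·f_2 = 0.16 × 0.0373588 = 0.0059774
Denominator: 0.00339506 + 0.0059774 = 0.00937246
P(Mode 1 | x) ≈ 0.362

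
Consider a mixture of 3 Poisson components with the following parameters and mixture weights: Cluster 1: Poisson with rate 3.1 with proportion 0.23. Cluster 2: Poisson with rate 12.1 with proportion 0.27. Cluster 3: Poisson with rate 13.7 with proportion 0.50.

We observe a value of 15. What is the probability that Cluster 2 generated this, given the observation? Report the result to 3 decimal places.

By Bayes' theorem, P(k | x) = w_k f_k(x) / Σ_j w_j f_j(x).
Poisson probabilities:
  L_1 = e^(−3.1)·3.1^15/15! = 8.08375e-07
  L_2 = e^(−12.1)·12.1^15/15! = 0.0741853
  L_3 = e^(−13.7)·13.7^15/15! = 0.0964883
Weight by the priors:
  w_1·L_1 = 0.23 × 8.08375e-07 = 1.85926e-07
  w_2·L_2 = 0.27 × 0.0741853 = 0.02003
  w_3·L_3 = 0.50 × 0.0964883 = 0.0482441
Normaliser: 1.85926e-07 + 0.02003 + 0.0482441 = 0.0682743
So the posterior for Cluster 2 is 0.02003 / 0.0682743 ≈ 0.293.

0.293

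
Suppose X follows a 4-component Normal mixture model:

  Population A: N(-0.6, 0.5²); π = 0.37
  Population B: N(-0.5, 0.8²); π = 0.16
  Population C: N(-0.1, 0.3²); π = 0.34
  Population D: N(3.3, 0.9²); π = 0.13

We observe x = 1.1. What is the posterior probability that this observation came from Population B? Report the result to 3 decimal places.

0.731

Posterior ∝ prior × likelihood, so P(k | x) ∝ π_k f_k(x); normalise over all components.
Component likelihoods at x = 1.1:
  p_A = 0.00246444
  p_B = 0.0674887
  p_C = 0.000446101
  p_D = 0.0223432
Unnormalised posteriors:
  π_A·p_A = 0.37 × 0.00246444 = 0.000911842
  π_B·p_B = 0.16 × 0.0674887 = 0.0107982
  π_C·p_C = 0.34 × 0.000446101 = 0.000151674
  π_D·p_D = 0.13 × 0.0223432 = 0.00290462
Sum: 0.000911842 + 0.0107982 + 0.000151674 + 0.00290462 = 0.0147663
So the posterior for Population B is 0.0107982 / 0.0147663 ≈ 0.731.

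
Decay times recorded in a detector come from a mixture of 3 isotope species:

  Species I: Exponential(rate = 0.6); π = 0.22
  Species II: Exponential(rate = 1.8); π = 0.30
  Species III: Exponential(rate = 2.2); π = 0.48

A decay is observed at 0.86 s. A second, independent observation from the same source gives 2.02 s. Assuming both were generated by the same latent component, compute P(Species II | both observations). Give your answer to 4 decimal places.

P(component k | x) = P(Z=k)·f_k(x) / marginal(x), where marginal(x) = Σ_j P(Z=j)·f_j(x).
Since both observations come from the same component, the likelihood for component k is f_k(x₁)·f_k(x₂).
  p_I = [0.6·e^(−0.6·0.86) = 0.6·e^(−0.5160) = 0.358142] × [0.178561] = 0.0639502
  p_II = [1.8·e^(−1.8·0.86) = 1.8·e^(−1.5480) = 0.382811] × [0.0474436] = 0.0181619
  p_III = [2.2·e^(−2.2·0.86) = 2.2·e^(−1.8920) = 0.331694] × [0.0258475] = 0.00857345
Weight by the priors:
  P(Z=I)·p_I = 0.22 × 0.0639502 = 0.014069
  P(Z=II)·p_II = 0.30 × 0.0181619 = 0.00544858
  P(Z=III)·p_III = 0.48 × 0.00857345 = 0.00411526
Evidence: 0.014069 + 0.00544858 + 0.00411526 = 0.0236329
P(Species II | x₁, x₂) ≈ 0.2306

0.2306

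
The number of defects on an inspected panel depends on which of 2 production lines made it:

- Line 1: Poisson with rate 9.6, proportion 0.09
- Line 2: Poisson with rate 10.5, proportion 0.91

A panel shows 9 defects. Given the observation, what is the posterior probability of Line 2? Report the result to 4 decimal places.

Apply Bayes' rule: the posterior for each component is proportional to its prior times its likelihood at x.
Component likelihoods at x = 9 defects:
  p_1 = e^(−9.6)·9.6^9/9! = 0.129256
  p_2 = e^(−10.5)·10.5^9/9! = 0.11772
Multiply by the mixture weights:
  w_1·p_1 = 0.09 × 0.129256 = 0.011633
  w_2·p_2 = 0.91 × 0.11772 = 0.107125
Evidence: 0.011633 + 0.107125 = 0.118758
P(Line 2 | the observation) ≈ 0.9020

0.9020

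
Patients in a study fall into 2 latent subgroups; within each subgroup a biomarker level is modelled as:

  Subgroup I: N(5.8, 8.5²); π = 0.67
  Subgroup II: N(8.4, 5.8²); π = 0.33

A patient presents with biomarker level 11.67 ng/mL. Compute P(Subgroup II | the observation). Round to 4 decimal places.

The responsibility of component k is P(Z=k) f_k(x) divided by Σ_j P(Z=j) f_j(x).
Evaluate each component's likelihood at the observed value:
  L_I = (1/(8.5·√(2π)))·exp(−(11.67−5.8)²/(2·8.5²)) = 0.046934·exp(-0.23846) = 0.0369769
  L_II = (1/(5.8·√(2π)))·exp(−(11.67−8.4)²/(2·5.8²)) = 0.068783·exp(-0.15893) = 0.0586758
Multiply by the mixture weights:
  P(Z=I)·L_I = 0.67 × 0.0369769 = 0.0247746
  P(Z=II)·L_II = 0.33 × 0.0586758 = 0.019363
Denominator: 0.0247746 + 0.019363 = 0.0441376
So the posterior for Subgroup II is 0.019363 / 0.0441376 ≈ 0.4387.

0.4387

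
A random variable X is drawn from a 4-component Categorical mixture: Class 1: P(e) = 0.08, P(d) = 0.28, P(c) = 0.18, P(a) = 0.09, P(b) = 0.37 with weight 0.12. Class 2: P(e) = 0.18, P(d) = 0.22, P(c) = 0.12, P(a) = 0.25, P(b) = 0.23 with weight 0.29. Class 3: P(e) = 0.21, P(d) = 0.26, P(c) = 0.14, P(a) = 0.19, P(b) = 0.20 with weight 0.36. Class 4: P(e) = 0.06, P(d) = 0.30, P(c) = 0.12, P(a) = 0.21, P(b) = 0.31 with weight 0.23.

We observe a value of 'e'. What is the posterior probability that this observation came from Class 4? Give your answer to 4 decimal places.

0.0913

The responsibility of component k is w_k f_k(x) divided by Σ_j w_j f_j(x).
Categorical probabilities:
  f_1 = 0.08
  f_2 = 0.18
  f_3 = 0.21
  f_4 = 0.06
Multiply by the mixture weights:
  w_1·f_1 = 0.12 × 0.08 = 0.0096
  w_2·f_2 = 0.29 × 0.18 = 0.0522
  w_3·f_3 = 0.36 × 0.21 = 0.0756
  w_4·f_4 = 0.23 × 0.06 = 0.0138
Sum: 0.0096 + 0.0522 + 0.0756 + 0.0138 = 0.1512
P(Class 4 | x) = 0.0138 / 0.1512 ≈ 0.0913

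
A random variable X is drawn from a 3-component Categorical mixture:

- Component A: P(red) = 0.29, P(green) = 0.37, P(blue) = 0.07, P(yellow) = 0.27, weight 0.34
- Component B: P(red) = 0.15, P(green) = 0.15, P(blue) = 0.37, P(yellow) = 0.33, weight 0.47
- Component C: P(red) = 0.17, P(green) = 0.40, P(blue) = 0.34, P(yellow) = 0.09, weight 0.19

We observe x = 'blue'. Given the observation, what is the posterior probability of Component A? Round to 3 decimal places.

P(component k | x) = P(Z=k)·f_k(x) / marginal(x), where marginal(x) = Σ_j P(Z=j)·f_j(x).
Component likelihoods at x = 'blue':
  L_A = 0.07
  L_B = 0.37
  L_C = 0.34
Prior × likelihood for each component:
  P(Z=A)·L_A = 0.34 × 0.07 = 0.0238
  P(Z=B)·L_B = 0.47 × 0.37 = 0.1739
  P(Z=C)·L_C = 0.19 × 0.34 = 0.0646
Denominator: 0.0238 + 0.1739 + 0.0646 = 0.2623
P(Component A | the observation) = 0.0238 / 0.2623 ≈ 0.091

0.091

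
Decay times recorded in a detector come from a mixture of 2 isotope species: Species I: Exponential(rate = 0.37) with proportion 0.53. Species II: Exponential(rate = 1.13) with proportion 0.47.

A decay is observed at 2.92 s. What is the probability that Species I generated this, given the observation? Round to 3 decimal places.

Posterior ∝ prior × likelihood, so P(k | x) ∝ π_k f_k(x); normalise over all components.
Component likelihoods at x = 2.92 s:
  p_I = 0.37·e^(−0.37·2.92) = 0.37·e^(−1.0804) = 0.1256
  p_II = 1.13·e^(−1.13·2.92) = 1.13·e^(−3.2996) = 0.0416947
Prior × likelihood for each component:
  π_I·p_I = 0.53 × 0.1256 = 0.0665681
  π_II·p_II = 0.47 × 0.0416947 = 0.0195965
Marginal: 0.0665681 + 0.0195965 = 0.0861645
So the posterior for Species I is 0.0665681 / 0.0861645 ≈ 0.773.

0.773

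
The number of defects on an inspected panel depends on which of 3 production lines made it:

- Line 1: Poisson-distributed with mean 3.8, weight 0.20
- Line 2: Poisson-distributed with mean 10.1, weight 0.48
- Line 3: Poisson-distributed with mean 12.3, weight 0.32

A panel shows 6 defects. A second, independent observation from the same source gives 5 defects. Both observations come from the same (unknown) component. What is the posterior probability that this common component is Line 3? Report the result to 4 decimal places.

P(component k | x) = P(Z=k)·f_k(x) / marginal(x), where marginal(x) = Σ_j P(Z=j)·f_j(x).
Since both observations come from the same component, the likelihood for component k is f_k(x₁)·f_k(x₂).
  L_1 = [e^(−3.8)·3.8^6/6! = 0.0935513] × [0.147713] = 0.0138187
  L_2 = [e^(−10.1)·10.1^6/6! = 0.060565] × [0.0359792] = 0.00217908
  L_3 = [e^(−12.3)·12.3^6/6! = 0.0218915] × [0.0106788] = 0.000233775
Prior × likelihood for each component:
  P(Z=1)·L_1 = 0.20 × 0.0138187 = 0.00276374
  P(Z=2)·L_2 = 0.48 × 0.00217908 = 0.00104596
  P(Z=3)·L_3 = 0.32 × 0.000233775 = 7.4808e-05
Denominator: 0.00276374 + 0.00104596 + 7.4808e-05 = 0.00388451
P(Line 3 | x₁,x₂) ≈ 0.0193

0.0193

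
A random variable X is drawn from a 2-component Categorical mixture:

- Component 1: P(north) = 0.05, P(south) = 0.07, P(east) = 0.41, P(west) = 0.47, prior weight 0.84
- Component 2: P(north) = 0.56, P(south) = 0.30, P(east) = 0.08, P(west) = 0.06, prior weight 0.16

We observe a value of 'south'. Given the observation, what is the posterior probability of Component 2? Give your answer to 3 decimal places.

Apply Bayes' rule: the posterior for each component is proportional to its prior times its likelihood at x.
Categorical probabilities:
  L_1 = 0.07
  L_2 = 0.3
Weight by the priors:
  P(Z=1)·L_1 = 0.84 × 0.07 = 0.0588
  P(Z=2)·L_2 = 0.16 × 0.3 = 0.048
Denominator: 0.0588 + 0.048 = 0.1068
P(Component 2 | 'south') = 0.048 / 0.1068 ≈ 0.449

0.449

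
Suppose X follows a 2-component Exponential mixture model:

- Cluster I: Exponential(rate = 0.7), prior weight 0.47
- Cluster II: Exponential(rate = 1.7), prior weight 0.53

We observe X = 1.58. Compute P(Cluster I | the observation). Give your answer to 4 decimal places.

0.6394

Posterior ∝ prior × likelihood, so P(k | x) ∝ π_k f_k(x); normalise over all components.
Component likelihoods at x = 1.58:
  L_I = 0.7·e^(−0.7·1.58) = 0.7·e^(−1.1060) = 0.231616
  L_II = 1.7·e^(−1.7·1.58) = 1.7·e^(−2.6860) = 0.11586
Weight by the priors:
  π_I·L_I = 0.47 × 0.231616 = 0.108859
  π_II·L_II = 0.53 × 0.11586 = 0.0614059
Normaliser: 0.108859 + 0.0614059 = 0.170265
P(Cluster I | the observation) ≈ 0.6394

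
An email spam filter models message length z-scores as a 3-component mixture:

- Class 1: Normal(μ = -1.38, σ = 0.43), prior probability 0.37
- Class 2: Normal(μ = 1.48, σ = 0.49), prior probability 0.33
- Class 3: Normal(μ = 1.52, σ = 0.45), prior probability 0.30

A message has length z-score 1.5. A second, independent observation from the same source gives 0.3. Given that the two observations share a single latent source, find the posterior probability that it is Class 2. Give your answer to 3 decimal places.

Apply Bayes' rule: the posterior for each component is proportional to its prior times its likelihood at x.
Since both observations come from the same component, the likelihood for component k is f_k(x₁)·f_k(x₂).
  L_1 = [(1/(0.43·√(2π)))·exp(−(1.5−-1.38)²/(2·0.43²)) = 0.927773·exp(-22.42942) = 1.68449e-10] × [0.000449578] = 7.57308e-14
  L_2 = [(1/(0.49·√(2π)))·exp(−(1.5−1.48)²/(2·0.49²)) = 0.814168·exp(-0.00083) = 0.81349] × [0.0448149] = 0.0364565
  L_3 = [(1/(0.45·√(2π)))·exp(−(1.5−1.52)²/(2·0.45²)) = 0.886538·exp(-0.00099) = 0.885663] × [0.0224718] = 0.0199025
Unnormalised posteriors:
  w_1·L_1 = 0.37 × 7.57308e-14 = 2.80204e-14
  w_2·L_2 = 0.33 × 0.0364565 = 0.0120306
  w_3·L_3 = 0.30 × 0.0199025 = 0.00597074
Sum: 2.80204e-14 + 0.0120306 + 0.00597074 = 0.0180014
P(Class 2 | x) = 0.0120306 / 0.0180014 ≈ 0.668

0.668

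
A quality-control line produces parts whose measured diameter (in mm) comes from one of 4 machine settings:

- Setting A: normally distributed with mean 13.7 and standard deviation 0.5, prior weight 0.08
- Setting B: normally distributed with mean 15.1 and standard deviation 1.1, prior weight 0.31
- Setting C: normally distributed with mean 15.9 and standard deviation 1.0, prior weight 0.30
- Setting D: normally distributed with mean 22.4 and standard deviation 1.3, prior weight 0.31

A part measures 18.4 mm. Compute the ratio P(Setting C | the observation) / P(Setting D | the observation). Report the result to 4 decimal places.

Since P(k|x) ∝ P(Z=k) f_k(x), the posterior odds are P(Z=i) f_i(x) / (P(Z=j) f_j(x)).
Normal densities:
  L_A = 5.18573e-20
  L_B = 0.00402895
  L_C = 0.0175283
  L_D = 0.00269858
Posterior odds = (P(Z=C)·L_C) / (P(Z=D)·L_D) = (0.30·0.0175283) / (0.31·0.00269858) = 0.00525849 / 0.000836559 ≈ 6.2859

6.2859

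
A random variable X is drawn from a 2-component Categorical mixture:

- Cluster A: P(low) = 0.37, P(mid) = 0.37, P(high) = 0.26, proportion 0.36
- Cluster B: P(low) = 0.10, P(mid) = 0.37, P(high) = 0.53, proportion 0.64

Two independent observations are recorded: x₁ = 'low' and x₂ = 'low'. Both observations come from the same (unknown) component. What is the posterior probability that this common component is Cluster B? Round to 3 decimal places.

0.115

Posterior ∝ prior × likelihood, so P(k | x) ∝ w_k f_k(x); normalise over all components.
Since both observations come from the same component, the likelihood for component k is f_k(x₁)·f_k(x₂).
  p_A = [0.37] × [0.37] = 0.1369
  p_B = [0.1] × [0.1] = 0.01
Unnormalised posteriors:
  w_A·p_A = 0.36 × 0.1369 = 0.049284
  w_B·p_B = 0.64 × 0.01 = 0.0064
Denominator: 0.049284 + 0.0064 = 0.055684
So the posterior for Cluster B is 0.0064 / 0.055684 ≈ 0.115.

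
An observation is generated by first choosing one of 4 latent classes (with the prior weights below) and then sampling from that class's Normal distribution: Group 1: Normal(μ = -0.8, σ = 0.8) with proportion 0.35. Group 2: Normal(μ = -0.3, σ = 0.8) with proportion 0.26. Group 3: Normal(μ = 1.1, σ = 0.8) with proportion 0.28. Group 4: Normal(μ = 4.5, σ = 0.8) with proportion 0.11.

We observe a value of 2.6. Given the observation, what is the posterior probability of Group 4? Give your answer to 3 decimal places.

0.119

P(component k | x) = π_k·f_k(x) / marginal(x), where marginal(x) = Σ_j π_j·f_j(x).
Normal densities:
  f_1 = (1/(0.8·√(2π)))·exp(−(2.6−-0.8)²/(2·0.8²)) = 0.498678·exp(-9.03125) = 5.96483e-05
  f_2 = (1/(0.8·√(2π)))·exp(−(2.6−-0.3)²/(2·0.8²)) = 0.498678·exp(-6.57031) = 0.000698827
  f_3 = (1/(0.8·√(2π)))·exp(−(2.6−1.1)²/(2·0.8²)) = 0.498678·exp(-1.75781) = 0.0859828
  f_4 = (1/(0.8·√(2π)))·exp(−(2.6−4.5)²/(2·0.8²)) = 0.498678·exp(-2.82031) = 0.0297149
Weight by the priors:
  π_1·f_1 = 0.35 × 5.96483e-05 = 2.08769e-05
  π_2·f_2 = 0.26 × 0.000698827 = 0.000181695
  π_3·f_3 = 0.28 × 0.0859828 = 0.0240752
  π_4·f_4 = 0.11 × 0.0297149 = 0.00326864
Normaliser: 2.08769e-05 + 0.000181695 + 0.0240752 + 0.00326864 = 0.0275464
So the posterior for Group 4 is 0.00326864 / 0.0275464 ≈ 0.119.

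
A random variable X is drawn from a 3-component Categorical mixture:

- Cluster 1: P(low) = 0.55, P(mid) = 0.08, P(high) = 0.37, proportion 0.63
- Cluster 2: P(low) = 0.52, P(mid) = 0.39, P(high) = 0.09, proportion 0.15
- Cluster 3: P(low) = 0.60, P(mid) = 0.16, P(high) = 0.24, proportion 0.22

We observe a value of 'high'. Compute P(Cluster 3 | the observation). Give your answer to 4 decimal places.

The responsibility of component k is w_k f_k(x) divided by Σ_j w_j f_j(x).
Categorical probabilities:
  f_1 = P(high | comp) = 0.37
  f_2 = P(high | comp) = 0.09
  f_3 = P(high | comp) = 0.24
Prior × likelihood for each component:
  w_1·f_1 = 0.63 × 0.37 = 0.2331
  w_2·f_2 = 0.15 × 0.09 = 0.0135
  w_3·f_3 = 0.22 × 0.24 = 0.0528
Normaliser: 0.2331 + 0.0135 + 0.0528 = 0.2994
So the posterior for Cluster 3 is 0.0528 / 0.2994 ≈ 0.1764.

0.1764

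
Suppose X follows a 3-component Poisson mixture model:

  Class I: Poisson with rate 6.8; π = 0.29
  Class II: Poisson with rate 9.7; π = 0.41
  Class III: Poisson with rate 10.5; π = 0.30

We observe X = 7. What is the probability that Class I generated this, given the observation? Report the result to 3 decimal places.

0.405

P(component k | x) = P(Z=k)·f_k(x) / marginal(x), where marginal(x) = Σ_j P(Z=j)·f_j(x).
Evaluate each component's likelihood at the observed value:
  p_I = e^(−6.8)·6.8^7/7! = 0.148569
  p_II = e^(−9.7)·9.7^7/7! = 0.0982461
  p_III = e^(−10.5)·10.5^7/7! = 0.0768781
Multiply by the mixture weights:
  P(Z=I)·p_I = 0.29 × 0.148569 = 0.0430851
  P(Z=II)·p_II = 0.41 × 0.0982461 = 0.0402809
  P(Z=III)·p_III = 0.30 × 0.0768781 = 0.0230634
Evidence: 0.0430851 + 0.0402809 + 0.0230634 = 0.106429
So the posterior for Class I is 0.0430851 / 0.106429 ≈ 0.405.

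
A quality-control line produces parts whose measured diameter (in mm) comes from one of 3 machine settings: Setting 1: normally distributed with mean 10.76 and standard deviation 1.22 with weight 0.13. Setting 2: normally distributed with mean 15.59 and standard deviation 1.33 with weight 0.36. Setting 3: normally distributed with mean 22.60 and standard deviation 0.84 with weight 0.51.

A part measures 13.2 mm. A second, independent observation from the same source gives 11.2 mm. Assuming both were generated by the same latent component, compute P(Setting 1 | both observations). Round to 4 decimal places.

Apply Bayes' rule: the posterior for each component is proportional to its prior times its likelihood at x.
Since both observations come from the same component, the likelihood for component k is f_k(x₁)·f_k(x₂).
  L_1 = [0.0442549] × [0.306412] = 0.0135602
  L_2 = [0.059683] × [0.00129195] = 7.71077e-05
  L_3 = [3.0478e-28] × [4.80457e-41] = 1.46433e-68
Weight by the priors:
  P(Z=1)·L_1 = 0.13 × 0.0135602 = 0.00176283
  P(Z=2)·L_2 = 0.36 × 7.71077e-05 = 2.77588e-05
  P(Z=3)·L_3 = 0.51 × 1.46433e-68 = 7.4681e-69
Marginal: 0.00176283 + 2.77588e-05 + 7.4681e-69 = 0.00179059
P(Setting 1 | data) = 0.00176283 / 0.00179059 ≈ 0.9845

0.9845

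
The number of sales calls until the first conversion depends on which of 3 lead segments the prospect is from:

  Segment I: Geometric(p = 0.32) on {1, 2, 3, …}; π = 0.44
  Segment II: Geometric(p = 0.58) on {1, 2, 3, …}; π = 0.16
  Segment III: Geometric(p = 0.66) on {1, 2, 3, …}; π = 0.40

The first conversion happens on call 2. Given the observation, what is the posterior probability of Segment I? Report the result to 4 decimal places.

The responsibility of component k is π_k f_k(x) divided by Σ_j π_j f_j(x).
Evaluate each component's likelihood at the observed value:
  f_I = 0.2176
  f_II = 0.2436
  f_III = 0.2244
Weight by the priors:
  π_I·f_I = 0.44 × 0.2176 = 0.095744
  π_II·f_II = 0.16 × 0.2436 = 0.038976
  π_III·f_III = 0.40 × 0.2244 = 0.08976
Normaliser: 0.095744 + 0.038976 + 0.08976 = 0.22448
P(Segment I | the observation) ≈ 0.4265

0.4265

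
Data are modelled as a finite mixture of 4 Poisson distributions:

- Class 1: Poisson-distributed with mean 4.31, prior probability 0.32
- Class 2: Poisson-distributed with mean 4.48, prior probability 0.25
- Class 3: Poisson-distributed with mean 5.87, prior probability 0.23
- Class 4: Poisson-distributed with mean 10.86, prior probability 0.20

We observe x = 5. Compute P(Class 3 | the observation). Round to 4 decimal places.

0.2724

Posterior ∝ prior × likelihood, so P(k | x) ∝ w_k f_k(x); normalise over all components.
Evaluate each component's likelihood at the observed value:
  L_1 = e^(−4.31)·4.31^5/5! = 0.166493
  L_2 = e^(−4.48)·4.48^5/5! = 0.170439
  L_3 = e^(−5.87)·5.87^5/5! = 0.163946
  L_4 = e^(−10.86)·10.86^5/5! = 0.0241841
Multiply by the mixture weights:
  w_1·L_1 = 0.32 × 0.166493 = 0.0532777
  w_2·L_2 = 0.25 × 0.170439 = 0.0426098
  w_3·L_3 = 0.23 × 0.163946 = 0.0377076
  w_4·L_4 = 0.20 × 0.0241841 = 0.00483682
Denominator: 0.0532777 + 0.0426098 + 0.0377076 + 0.00483682 = 0.138432
P(Class 3 | x) ≈ 0.2724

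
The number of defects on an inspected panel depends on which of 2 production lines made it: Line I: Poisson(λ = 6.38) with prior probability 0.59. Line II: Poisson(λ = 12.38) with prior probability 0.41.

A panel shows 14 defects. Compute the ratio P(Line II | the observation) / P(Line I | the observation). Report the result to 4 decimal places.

18.4827

The posterior odds equal the prior odds times the likelihood ratio: (P(Z=i)/P(Z=j))·(f_i(x)/f_j(x)).
Evaluate each component's likelihood at the observed value:
  f_I = 0.00359983
  f_II = 0.0957448
Posterior odds = (P(Z=II)·f_II) / (P(Z=I)·f_I) = (0.41·0.0957448) / (0.59·0.00359983) = 0.0392553 / 0.0021239 ≈ 18.4827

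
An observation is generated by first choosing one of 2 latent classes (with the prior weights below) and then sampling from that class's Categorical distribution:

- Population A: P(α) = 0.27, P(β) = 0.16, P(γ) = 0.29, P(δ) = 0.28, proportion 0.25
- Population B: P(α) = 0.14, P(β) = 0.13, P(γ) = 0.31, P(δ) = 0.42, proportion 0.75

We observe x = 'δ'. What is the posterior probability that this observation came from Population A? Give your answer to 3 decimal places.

Posterior ∝ prior × likelihood, so P(k | x) ∝ π_k f_k(x); normalise over all components.
Categorical probabilities:
  p_A = P(δ | comp) = 0.28
  p_B = P(δ | comp) = 0.42
Unnormalised posteriors:
  π_A·p_A = 0.25 × 0.28 = 0.07
  π_B·p_B = 0.75 × 0.42 = 0.315
Sum: 0.07 + 0.315 = 0.385
So the posterior for Population A is 0.07 / 0.385 ≈ 0.182.

0.182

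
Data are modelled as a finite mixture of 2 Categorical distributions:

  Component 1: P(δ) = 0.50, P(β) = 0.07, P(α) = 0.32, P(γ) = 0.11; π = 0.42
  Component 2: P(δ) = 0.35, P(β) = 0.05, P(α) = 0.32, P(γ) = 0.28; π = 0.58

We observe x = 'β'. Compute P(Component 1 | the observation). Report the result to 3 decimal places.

0.503

By Bayes' theorem, P(k | x) = π_k f_k(x) / Σ_j π_j f_j(x).
Component likelihoods at x = 'β':
  L_1 = 0.07
  L_2 = 0.05
Multiply by the mixture weights:
  π_1·L_1 = 0.42 × 0.07 = 0.0294
  π_2·L_2 = 0.58 × 0.05 = 0.029
Marginal: 0.0294 + 0.029 = 0.0584
So the posterior for Component 1 is 0.0294 / 0.0584 ≈ 0.503.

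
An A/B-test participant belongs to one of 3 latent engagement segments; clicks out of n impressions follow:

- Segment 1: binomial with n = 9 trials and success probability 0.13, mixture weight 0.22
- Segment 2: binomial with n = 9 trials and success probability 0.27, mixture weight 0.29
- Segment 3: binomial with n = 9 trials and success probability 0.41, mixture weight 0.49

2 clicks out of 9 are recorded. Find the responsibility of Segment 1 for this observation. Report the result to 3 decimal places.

By Bayes' theorem, P(k | x) = w_k f_k(x) / Σ_j w_j f_j(x).
Component likelihoods at x = 2 clicks out of 9:
  p_1 = 0.229522
  p_2 = 0.289928
  p_3 = 0.150603
Prior × likelihood for each component:
  w_1·p_1 = 0.22 × 0.229522 = 0.0504948
  w_2·p_2 = 0.29 × 0.289928 = 0.0840791
  w_3·p_3 = 0.49 × 0.150603 = 0.0737956
Evidence: 0.0504948 + 0.0840791 + 0.0737956 = 0.208369
P(Segment 1 | x) ≈ 0.242

0.242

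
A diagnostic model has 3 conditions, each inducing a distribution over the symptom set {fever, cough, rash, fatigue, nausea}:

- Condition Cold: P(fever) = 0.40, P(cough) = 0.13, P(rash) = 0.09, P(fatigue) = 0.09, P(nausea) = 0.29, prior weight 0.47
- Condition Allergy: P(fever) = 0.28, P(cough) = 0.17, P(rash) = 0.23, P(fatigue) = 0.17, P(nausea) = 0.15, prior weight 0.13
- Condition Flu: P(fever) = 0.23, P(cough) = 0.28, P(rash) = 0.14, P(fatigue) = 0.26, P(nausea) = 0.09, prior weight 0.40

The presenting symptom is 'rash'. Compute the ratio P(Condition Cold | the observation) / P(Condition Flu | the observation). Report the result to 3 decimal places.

Since P(k|x) ∝ P(Z=k) f_k(x), the posterior odds are P(Z=i) f_i(x) / (P(Z=j) f_j(x)).
Categorical probabilities:
  p_Cold = 0.09
  p_Allergy = 0.23
  p_Flu = 0.14
Odds = (0.47/0.40) × (0.09/0.14) = 1.175 × 0.642857 ≈ 0.755

0.755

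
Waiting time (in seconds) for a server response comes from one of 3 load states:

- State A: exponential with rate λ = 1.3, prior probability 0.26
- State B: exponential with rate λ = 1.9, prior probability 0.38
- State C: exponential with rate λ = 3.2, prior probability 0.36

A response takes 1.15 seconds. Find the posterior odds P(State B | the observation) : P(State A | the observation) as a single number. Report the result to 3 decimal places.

1.071

The posterior odds equal the prior odds times the likelihood ratio: (π_i/π_j)·(f_i(x)/f_j(x)).
Exponential densities:
  L_A = 0.291523
  L_B = 0.213708
  L_C = 0.0807135
Posterior odds = (π_B·L_B) / (π_A·L_A) = (0.38·0.213708) / (0.26·0.291523) = 0.0812089 / 0.075796 ≈ 1.071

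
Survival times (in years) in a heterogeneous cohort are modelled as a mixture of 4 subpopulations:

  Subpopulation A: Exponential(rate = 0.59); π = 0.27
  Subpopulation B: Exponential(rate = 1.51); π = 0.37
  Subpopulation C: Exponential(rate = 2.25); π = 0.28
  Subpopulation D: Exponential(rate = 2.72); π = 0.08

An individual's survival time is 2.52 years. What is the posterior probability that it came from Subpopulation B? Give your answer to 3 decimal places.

0.245

Apply Bayes' rule: the posterior for each component is proportional to its prior times its likelihood at x.
Evaluate each component's likelihood at the observed value:
  f_A = 0.59·e^(−0.59·2.52) = 0.59·e^(−1.4868) = 0.133396
  f_B = 1.51·e^(−1.51·2.52) = 1.51·e^(−3.8052) = 0.0336047
  f_C = 2.25·e^(−2.25·2.52) = 2.25·e^(−5.6700) = 0.0077577
  f_D = 2.72·e^(−2.72·2.52) = 2.72·e^(−6.8544) = 0.00286907
Multiply by the mixture weights:
  π_A·f_A = 0.27 × 0.133396 = 0.0360169
  π_B·f_B = 0.37 × 0.0336047 = 0.0124337
  π_C·f_C = 0.28 × 0.0077577 = 0.00217216
  π_D·f_D = 0.08 × 0.00286907 = 0.000229525
Sum: 0.0360169 + 0.0124337 + 0.00217216 + 0.000229525 = 0.0508523
P(Subpopulation B | the observation) ≈ 0.245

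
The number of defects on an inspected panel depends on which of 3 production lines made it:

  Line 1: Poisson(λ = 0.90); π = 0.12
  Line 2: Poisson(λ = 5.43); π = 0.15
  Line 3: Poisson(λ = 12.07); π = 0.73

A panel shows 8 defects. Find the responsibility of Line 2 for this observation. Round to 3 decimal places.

0.209

The responsibility of component k is P(Z=k) f_k(x) divided by Σ_j P(Z=j) f_j(x).
Component likelihoods at x = 8 defects:
  f_1 = 4.34065e-06
  f_2 = 0.0821597
  f_3 = 0.0640034
Prior × likelihood for each component:
  P(Z=1)·f_1 = 0.12 × 4.34065e-06 = 5.20878e-07
  P(Z=2)·f_2 = 0.15 × 0.0821597 = 0.012324
  P(Z=3)·f_3 = 0.73 × 0.0640034 = 0.0467225
Sum: 5.20878e-07 + 0.012324 + 0.0467225 = 0.059047
Responsibility of Line 2: 0.012324 / 0.059047 ≈ 0.209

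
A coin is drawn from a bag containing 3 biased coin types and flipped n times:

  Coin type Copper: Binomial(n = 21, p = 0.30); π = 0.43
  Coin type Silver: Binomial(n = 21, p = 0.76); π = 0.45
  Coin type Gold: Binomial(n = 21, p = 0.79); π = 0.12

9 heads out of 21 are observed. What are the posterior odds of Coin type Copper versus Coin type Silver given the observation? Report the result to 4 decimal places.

Since P(k|x) ∝ w_k f_k(x), the posterior odds are w_i f_i(x) / (w_j f_j(x)).
Component likelihoods at x = 9 heads out of 21:
  f_Copper = C(21,9)·0.30^9·0.70^12 = 293930·1.9683e-05·0.0138413 = 0.0800777
  f_Silver = C(21,9)·0.76^9·0.24^12 = 293930·0.0845906·3.65203e-08 = 0.000908032
  f_Gold = C(21,9)·0.79^9·0.21^12 = 293930·0.119852·7.35583e-09 = 0.000259131
Odds = (0.43/0.45) × (0.0800777/0.000908032) = 0.955556 × 88.1882 ≈ 84.2687

84.2687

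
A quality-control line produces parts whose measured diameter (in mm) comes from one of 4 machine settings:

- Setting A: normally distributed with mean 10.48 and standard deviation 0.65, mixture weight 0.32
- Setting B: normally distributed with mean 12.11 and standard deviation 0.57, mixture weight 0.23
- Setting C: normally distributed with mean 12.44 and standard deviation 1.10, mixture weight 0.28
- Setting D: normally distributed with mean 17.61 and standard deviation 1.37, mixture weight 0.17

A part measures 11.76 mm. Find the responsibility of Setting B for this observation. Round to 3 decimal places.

0.543

P(component k | x) = π_k·f_k(x) / marginal(x), where marginal(x) = Σ_j π_j·f_j(x).
Evaluate each component's likelihood at the observed value:
  p_A = (1/(0.65·√(2π)))·exp(−(11.76−10.48)²/(2·0.65²)) = 0.613757·exp(-1.93893) = 0.0882933
  p_B = (1/(0.57·√(2π)))·exp(−(11.76−12.11)²/(2·0.57²)) = 0.699899·exp(-0.18852) = 0.579645
  p_C = (1/(1.10·√(2π)))·exp(−(11.76−12.44)²/(2·1.10²)) = 0.362675·exp(-0.19107) = 0.299595
  p_D = (1/(1.37·√(2π)))·exp(−(11.76−17.61)²/(2·1.37²)) = 0.291199·exp(-9.11676) = 3.19764e-05
Unnormalised posteriors:
  π_A·p_A = 0.32 × 0.0882933 = 0.0282539
  π_B·p_B = 0.23 × 0.579645 = 0.133318
  π_C·p_C = 0.28 × 0.299595 = 0.0838867
  π_D·p_D = 0.17 × 3.19764e-05 = 5.436e-06
Normaliser: 0.0282539 + 0.133318 + 0.0838867 + 5.436e-06 = 0.245464
So the posterior for Setting B is 0.133318 / 0.245464 ≈ 0.543.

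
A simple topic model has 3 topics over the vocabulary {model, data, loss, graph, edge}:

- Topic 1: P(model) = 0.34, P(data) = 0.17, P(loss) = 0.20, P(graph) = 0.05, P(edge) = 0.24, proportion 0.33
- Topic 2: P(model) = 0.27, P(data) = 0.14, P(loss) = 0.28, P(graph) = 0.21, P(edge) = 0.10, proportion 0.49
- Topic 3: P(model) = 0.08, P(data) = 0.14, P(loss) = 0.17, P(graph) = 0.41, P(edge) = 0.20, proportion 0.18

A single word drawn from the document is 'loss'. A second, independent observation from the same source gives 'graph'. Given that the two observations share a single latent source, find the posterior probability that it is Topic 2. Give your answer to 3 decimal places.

Apply Bayes' rule: the posterior for each component is proportional to its prior times its likelihood at x.
Since both observations come from the same component, the likelihood for component k is f_k(x₁)·f_k(x₂).
  L_1 = [0.2] × [0.05] = 0.01
  L_2 = [0.28] × [0.21] = 0.0588
  L_3 = [0.17] × [0.41] = 0.0697
Unnormalised posteriors:
  π_1·L_1 = 0.33 × 0.01 = 0.0033
  π_2·L_2 = 0.49 × 0.0588 = 0.028812
  π_3·L_3 = 0.18 × 0.0697 = 0.012546
Sum: 0.0033 + 0.028812 + 0.012546 = 0.044658
P(Topic 2 | x) ≈ 0.645

0.645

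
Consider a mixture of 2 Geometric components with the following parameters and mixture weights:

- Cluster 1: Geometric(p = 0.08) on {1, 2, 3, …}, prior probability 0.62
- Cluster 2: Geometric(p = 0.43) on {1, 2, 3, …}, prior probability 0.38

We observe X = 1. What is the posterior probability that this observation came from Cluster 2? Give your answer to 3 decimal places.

0.767

Posterior ∝ prior × likelihood, so P(k | x) ∝ π_k f_k(x); normalise over all components.
Evaluate each component's likelihood at the observed value:
  f_1 = 0.08·(1−0.08)^0 = 0.08·1 = 0.08
  f_2 = 0.43·(1−0.43)^0 = 0.43·1 = 0.43
Prior × likelihood for each component:
  π_1·f_1 = 0.62 × 0.08 = 0.0496
  π_2·f_2 = 0.38 × 0.43 = 0.1634
Normaliser: 0.0496 + 0.1634 = 0.213
Responsibility of Cluster 2: 0.1634 / 0.213 ≈ 0.767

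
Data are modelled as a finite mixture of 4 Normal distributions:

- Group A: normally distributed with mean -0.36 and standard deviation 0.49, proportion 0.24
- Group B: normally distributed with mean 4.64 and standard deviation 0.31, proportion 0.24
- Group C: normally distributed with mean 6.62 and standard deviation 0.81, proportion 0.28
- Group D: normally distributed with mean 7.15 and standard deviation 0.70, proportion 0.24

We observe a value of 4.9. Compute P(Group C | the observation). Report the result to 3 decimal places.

0.062

Apply Bayes' rule: the posterior for each component is proportional to its prior times its likelihood at x.
Evaluate each component's likelihood at the observed value:
  f_A = 7.72759e-26
  f_B = 0.905315
  f_C = 0.0516765
  f_D = 0.00325332
Prior × likelihood for each component:
  π_A·f_A = 0.24 × 7.72759e-26 = 1.85462e-26
  π_B·f_B = 0.24 × 0.905315 = 0.217276
  π_C·f_C = 0.28 × 0.0516765 = 0.0144694
  π_D·f_D = 0.24 × 0.00325332 = 0.000780796
Evidence: 1.85462e-26 + 0.217276 + 0.0144694 + 0.000780796 = 0.232526
Responsibility of Group C: 0.0144694 / 0.232526 ≈ 0.062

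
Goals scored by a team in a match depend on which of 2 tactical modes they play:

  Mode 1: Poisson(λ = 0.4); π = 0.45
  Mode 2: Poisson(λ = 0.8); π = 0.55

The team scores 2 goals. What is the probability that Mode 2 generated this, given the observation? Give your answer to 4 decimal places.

0.7662

Posterior ∝ prior × likelihood, so P(k | x) ∝ w_k f_k(x); normalise over all components.
Poisson probabilities:
  p_1 = e^(−0.4)·0.4^2/2! = 0.0536256
  p_2 = e^(−0.8)·0.8^2/2! = 0.143785
Prior × likelihood for each component:
  w_1·p_1 = 0.45 × 0.0536256 = 0.0241315
  w_2·p_2 = 0.55 × 0.143785 = 0.0790819
Sum: 0.0241315 + 0.0790819 = 0.103213
So the posterior for Mode 2 is 0.0790819 / 0.103213 ≈ 0.7662.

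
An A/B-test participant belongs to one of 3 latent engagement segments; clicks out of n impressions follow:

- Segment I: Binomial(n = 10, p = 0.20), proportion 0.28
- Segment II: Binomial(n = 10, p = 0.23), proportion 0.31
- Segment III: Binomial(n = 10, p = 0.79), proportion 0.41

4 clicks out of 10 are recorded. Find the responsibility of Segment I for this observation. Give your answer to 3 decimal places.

The responsibility of component k is P(Z=k) f_k(x) divided by Σ_j P(Z=j) f_j(x).
Component likelihoods at x = 4 clicks out of 10:
  f_I = C(10,4)·0.20^4·0.80^6 = 210·0.0016·0.262144 = 0.0880804
  f_II = C(10,4)·0.23^4·0.77^6 = 210·0.00279841·0.208422 = 0.122483
  f_III = C(10,4)·0.79^4·0.21^6 = 210·0.389501·8.57661e-05 = 0.00701525
Prior × likelihood for each component:
  P(Z=I)·f_I = 0.28 × 0.0880804 = 0.0246625
  P(Z=II)·f_II = 0.31 × 0.122483 = 0.0379697
  P(Z=III)·f_III = 0.41 × 0.00701525 = 0.00287625
Normaliser: 0.0246625 + 0.0379697 + 0.00287625 = 0.0655084
P(Segment I | x) = 0.0246625 / 0.0655084 ≈ 0.376

0.376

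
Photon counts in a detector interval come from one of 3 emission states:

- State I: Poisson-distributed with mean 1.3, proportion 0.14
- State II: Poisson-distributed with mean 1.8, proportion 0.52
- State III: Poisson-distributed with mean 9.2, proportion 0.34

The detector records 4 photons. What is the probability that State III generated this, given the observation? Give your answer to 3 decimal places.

Apply Bayes' rule: the posterior for each component is proportional to its prior times its likelihood at x.
Evaluate each component's likelihood at the observed value:
  p_I = 0.0324324
  p_II = 0.0723017
  p_III = 0.03016
Prior × likelihood for each component:
  w_I·p_I = 0.14 × 0.0324324 = 0.00454054
  w_II·p_II = 0.52 × 0.0723017 = 0.0375969
  w_III·p_III = 0.34 × 0.03016 = 0.0102544
Sum: 0.00454054 + 0.0375969 + 0.0102544 = 0.0523918
P(State III | the observation) = 0.0102544 / 0.0523918 ≈ 0.196

0.196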